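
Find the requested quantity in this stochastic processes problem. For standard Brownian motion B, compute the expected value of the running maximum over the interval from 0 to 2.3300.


E(max B(s)) = sqrt(2t/pi)
= sqrt(2*2.3300/pi)
= sqrt(1.4833)
= 1.2179

1.2179


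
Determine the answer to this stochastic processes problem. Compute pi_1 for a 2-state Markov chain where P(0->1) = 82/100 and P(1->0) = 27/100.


Stationary distribution: pi_0 = p10/(p01+p10), pi_1 = p01/(p01+p10)
p01 = 0.8200, p10 = 0.2700
pi_1 = 0.7523

0.7523


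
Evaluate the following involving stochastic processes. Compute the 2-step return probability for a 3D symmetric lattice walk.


P(return in 2 steps) = P(reverse first step) = 1/(2d)
= 1/6
= 0.1667

0.1667


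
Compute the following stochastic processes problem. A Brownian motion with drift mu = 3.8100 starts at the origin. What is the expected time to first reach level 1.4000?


Expected first passage time = a/mu
= 1.4000/3.8100
= 0.3675

0.3675


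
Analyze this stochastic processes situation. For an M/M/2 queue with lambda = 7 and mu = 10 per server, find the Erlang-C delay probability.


a = lambda/mu = 0.7000
rho = a/c = 0.3500
Erlang-C formula applied:
C(c,a) = 0.1815

0.1815


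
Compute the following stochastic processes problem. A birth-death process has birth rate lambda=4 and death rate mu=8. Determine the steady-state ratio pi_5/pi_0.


For birth-death process, pi_n/pi_0 = (lambda/mu)^n
= (4/8)^5
= 0.0312

0.0312


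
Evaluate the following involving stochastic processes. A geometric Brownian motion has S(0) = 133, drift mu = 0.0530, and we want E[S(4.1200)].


E[S(t)] = S(0) * exp(mu * t)
= 133 * exp(0.0530 * 4.1200)
= 133 * 1.2440
= 165.4566

165.4566


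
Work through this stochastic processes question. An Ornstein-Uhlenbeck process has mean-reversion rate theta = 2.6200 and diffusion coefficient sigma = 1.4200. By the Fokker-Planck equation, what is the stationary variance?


Stationary variance = sigma^2 / (2*theta)
= 1.4200^2 / (2*2.6200)
= 2.0164 / 5.2400
= 0.3848

0.3848


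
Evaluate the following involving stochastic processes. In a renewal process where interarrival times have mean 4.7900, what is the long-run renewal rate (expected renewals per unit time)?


Long-run renewal rate = 1/E(X)
= 1/4.7900
= 0.2088

0.2088


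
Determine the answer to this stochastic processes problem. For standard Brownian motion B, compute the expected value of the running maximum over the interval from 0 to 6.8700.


E(max B(s)) = sqrt(2t/pi)
= sqrt(2*6.8700/pi)
= sqrt(4.3736)
= 2.0913

2.0913


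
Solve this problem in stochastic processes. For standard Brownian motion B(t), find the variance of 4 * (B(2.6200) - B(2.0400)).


Var(alpha*(B(t)-B(s))) = alpha^2 * (t-s)
= 4^2 * (2.6200 - 2.0400)
= 16 * 0.5800
= 9.2800

9.2800


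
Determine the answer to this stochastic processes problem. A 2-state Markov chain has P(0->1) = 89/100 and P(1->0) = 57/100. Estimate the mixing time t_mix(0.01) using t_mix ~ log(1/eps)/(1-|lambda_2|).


lambda_2 = |1 - p01 - p10| = |1 - 0.8900 - 0.5700| = 0.4600
t_mix ~ log(1/eps)/(1 - |lambda_2|)
= log(100)/(1 - 0.4600) = 4.6052/0.5400
= 8.5281

8.5281


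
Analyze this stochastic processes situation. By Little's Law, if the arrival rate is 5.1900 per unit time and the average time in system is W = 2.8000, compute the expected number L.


Little's Law: L = lambda * W
= 5.1900 * 2.8000
= 14.5320

14.5320


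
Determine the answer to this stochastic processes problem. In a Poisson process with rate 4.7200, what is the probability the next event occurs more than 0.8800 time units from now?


P(X > t) = exp(-lambda * t)
= exp(-4.7200 * 0.8800)
= exp(-4.1536) = 0.0157

0.0157


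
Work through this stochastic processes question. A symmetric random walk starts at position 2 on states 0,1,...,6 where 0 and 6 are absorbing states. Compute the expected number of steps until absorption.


For symmetric RW on 0,...,N with absorbing barriers, E(i) = i*(N-i)
E(2) = 2 * 4 = 8

8


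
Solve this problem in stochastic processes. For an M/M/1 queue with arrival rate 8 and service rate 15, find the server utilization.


rho = lambda/mu
= 8/15
= 0.5333

0.5333


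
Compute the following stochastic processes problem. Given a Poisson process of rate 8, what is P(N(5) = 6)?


P(N(t)=k) = (lambda*t)^k * exp(-lambda*t) / k!
lambda*t = 40
= 40^6 * exp(-40) / 6!
= 4096000000 * 4.2484e-18 / 720
= 2.4168e-11

2.4168e-11


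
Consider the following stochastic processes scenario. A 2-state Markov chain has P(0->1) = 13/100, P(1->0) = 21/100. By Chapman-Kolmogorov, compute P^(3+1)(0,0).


P^4 = P^3 * P^1
Computing via matrix multiplication of the transition matrix.
Entry (0,0) of P^4 = 0.6902

0.6902


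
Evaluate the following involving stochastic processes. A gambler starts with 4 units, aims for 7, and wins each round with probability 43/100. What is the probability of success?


Gambler's ruin formula:
r = q/p = 0.5700/0.4300 = 1.3256
P(win) = (1 - r^i)/(1 - r^N)
= (1 - 1.3256^4)/(1 - 1.3256^7)
= 0.3372

0.3372


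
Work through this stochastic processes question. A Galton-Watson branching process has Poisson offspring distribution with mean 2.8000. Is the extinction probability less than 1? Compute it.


Since mu = 2.8000 > 1, extinction prob q < 1.
Solve s = exp(mu*(s-1)) iteratively.
q = 0.0750

0.0750


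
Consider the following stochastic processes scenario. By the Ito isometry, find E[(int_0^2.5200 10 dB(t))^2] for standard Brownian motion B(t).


By Ito isometry: E[(int f dB)^2] = int f^2 dt
= 10^2 * 2.5200
= 100 * 2.5200 = 252.0000

252.0000


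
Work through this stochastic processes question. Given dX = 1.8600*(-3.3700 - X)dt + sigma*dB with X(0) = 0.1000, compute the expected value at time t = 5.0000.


E[X(t)] = mu + (X(0) - mu)*exp(-theta*t)
= -3.3700 + (0.1000 - -3.3700)*exp(-1.8600*5.0000)
= -3.3700 + 3.4700 * 9.1424e-05
= -3.3697

-3.3697


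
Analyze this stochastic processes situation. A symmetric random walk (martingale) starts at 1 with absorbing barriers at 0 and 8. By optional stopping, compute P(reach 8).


By optional stopping theorem: E(M at tau) = M(0) = 1
P(hit 8)*8 + P(hit 0)*0 = 1
P(hit 8) = (1 - 0)/(8 - 0) = 1/8 = 0.1250

0.1250


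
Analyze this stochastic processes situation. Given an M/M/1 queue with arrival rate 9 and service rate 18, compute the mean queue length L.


rho = 9/18 = 0.5000
L = rho/(1-rho)
= 0.5000/0.5000
= 1.0000

1.0000


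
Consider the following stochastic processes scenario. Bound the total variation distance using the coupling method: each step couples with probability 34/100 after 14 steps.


TV distance bound <= (1-delta)^n
= (1 - 0.3400)^14
= 0.6600^14
= 0.0030

0.0030


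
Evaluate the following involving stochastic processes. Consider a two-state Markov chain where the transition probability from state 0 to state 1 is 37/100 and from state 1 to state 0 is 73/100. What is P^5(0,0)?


Computing P^5 by matrix multiplication.
P = [[0.6300, 0.3700], [0.7300, 0.2700]]
After raising P to the power 5:
P^5(0,0) = 0.6636

0.6636


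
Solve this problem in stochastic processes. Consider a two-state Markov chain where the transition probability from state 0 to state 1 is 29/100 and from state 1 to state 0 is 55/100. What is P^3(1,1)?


Computing P^3 by matrix multiplication.
P = [[0.7100, 0.2900], [0.5500, 0.4500]]
After raising P to the power 3:
P^3(1,1) = 0.3479

0.3479


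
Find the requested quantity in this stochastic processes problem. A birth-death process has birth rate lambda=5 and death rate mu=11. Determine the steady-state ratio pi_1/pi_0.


For birth-death process, pi_n/pi_0 = (lambda/mu)^n
= (5/11)^1
= 0.4545

0.4545


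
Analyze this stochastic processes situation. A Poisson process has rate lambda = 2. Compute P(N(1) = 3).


P(N(t)=k) = (lambda*t)^k * exp(-lambda*t) / k!
lambda*t = 2
= 2^3 * exp(-2) / 3!
= 8 * 0.1353 / 6
= 0.1804

0.1804


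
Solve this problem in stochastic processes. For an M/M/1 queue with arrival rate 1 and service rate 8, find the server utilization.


rho = lambda/mu
= 1/8
= 0.1250

0.1250


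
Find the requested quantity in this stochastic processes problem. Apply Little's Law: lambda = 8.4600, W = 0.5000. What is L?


Little's Law: L = lambda * W
= 8.4600 * 0.5000
= 4.2300

4.2300


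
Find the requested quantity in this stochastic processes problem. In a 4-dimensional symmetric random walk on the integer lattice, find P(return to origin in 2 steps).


P(return in 2 steps) = P(reverse first step) = 1/(2d)
= 1/8
= 0.1250

0.1250


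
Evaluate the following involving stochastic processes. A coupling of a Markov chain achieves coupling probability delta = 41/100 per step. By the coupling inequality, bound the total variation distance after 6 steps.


TV distance bound <= (1-delta)^n
= (1 - 0.4100)^6
= 0.5900^6
= 0.0422

0.0422


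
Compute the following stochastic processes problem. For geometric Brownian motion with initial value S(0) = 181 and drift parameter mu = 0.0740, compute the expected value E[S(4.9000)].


E[S(t)] = S(0) * exp(mu * t)
= 181 * exp(0.0740 * 4.9000)
= 181 * 1.4371
= 260.1080

260.1080


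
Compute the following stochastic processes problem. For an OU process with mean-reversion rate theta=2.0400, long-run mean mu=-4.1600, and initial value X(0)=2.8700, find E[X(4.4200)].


E[X(t)] = mu + (X(0) - mu)*exp(-theta*t)
= -4.1600 + (2.8700 - -4.1600)*exp(-2.0400*4.4200)
= -4.1600 + 7.0300 * 1.2135e-04
= -4.1591

-4.1591


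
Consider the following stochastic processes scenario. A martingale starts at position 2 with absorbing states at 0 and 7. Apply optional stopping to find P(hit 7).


By optional stopping theorem: E(M at tau) = M(0) = 2
P(hit 7)*7 + P(hit 0)*0 = 2
P(hit 7) = (2 - 0)/(7 - 0) = 2/7 = 0.2857

0.2857


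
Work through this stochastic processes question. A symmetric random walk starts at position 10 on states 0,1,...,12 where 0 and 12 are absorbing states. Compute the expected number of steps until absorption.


For symmetric RW on 0,...,N with absorbing barriers, E(i) = i*(N-i)
E(10) = 10 * 2 = 20

20


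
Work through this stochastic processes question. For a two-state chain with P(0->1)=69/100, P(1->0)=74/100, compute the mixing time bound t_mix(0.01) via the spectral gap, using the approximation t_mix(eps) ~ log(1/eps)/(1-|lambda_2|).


lambda_2 = |1 - p01 - p10| = |1 - 0.6900 - 0.7400| = 0.4300
t_mix ~ log(1/eps)/(1 - |lambda_2|)
= log(100)/(1 - 0.4300) = 4.6052/0.5700
= 8.0792

8.0792


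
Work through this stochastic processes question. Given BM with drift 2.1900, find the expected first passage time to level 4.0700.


Expected first passage time = a/mu
= 4.0700/2.1900
= 1.8584

1.8584


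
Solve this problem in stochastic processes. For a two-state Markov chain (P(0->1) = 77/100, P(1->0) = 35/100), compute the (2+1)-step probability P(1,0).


P^3 = P^2 * P^1
Computing via matrix multiplication of the transition matrix.
Entry (1,0) of P^3 = 0.3130

0.3130


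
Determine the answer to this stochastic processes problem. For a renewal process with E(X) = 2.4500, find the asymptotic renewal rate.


Long-run renewal rate = 1/E(X)
= 1/2.4500
= 0.4082

0.4082


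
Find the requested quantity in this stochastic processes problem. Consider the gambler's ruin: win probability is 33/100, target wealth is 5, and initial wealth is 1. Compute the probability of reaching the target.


Gambler's ruin formula:
r = q/p = 0.6700/0.3300 = 2.0303
P(win) = (1 - r^i)/(1 - r^N)
= (1 - 2.0303^1)/(1 - 2.0303^5)
= 0.0308

0.0308


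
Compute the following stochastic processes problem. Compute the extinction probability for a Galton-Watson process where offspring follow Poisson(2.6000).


Since mu = 2.6000 > 1, extinction prob q < 1.
Solve s = exp(mu*(s-1)) iteratively.
q = 0.0951

0.0951


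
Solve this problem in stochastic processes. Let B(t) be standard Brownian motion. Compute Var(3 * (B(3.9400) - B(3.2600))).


Var(alpha*(B(t)-B(s))) = alpha^2 * (t-s)
= 3^2 * (3.9400 - 3.2600)
= 9 * 0.6800
= 6.1200

6.1200


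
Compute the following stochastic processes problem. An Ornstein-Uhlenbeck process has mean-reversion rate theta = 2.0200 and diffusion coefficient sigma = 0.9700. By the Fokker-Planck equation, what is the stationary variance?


Stationary variance = sigma^2 / (2*theta)
= 0.9700^2 / (2*2.0200)
= 0.9409 / 4.0400
= 0.2329

0.2329


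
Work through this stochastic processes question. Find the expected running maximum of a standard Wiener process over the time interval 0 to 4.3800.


E(max B(s)) = sqrt(2t/pi)
= sqrt(2*4.3800/pi)
= sqrt(2.7884)
= 1.6698

1.6698


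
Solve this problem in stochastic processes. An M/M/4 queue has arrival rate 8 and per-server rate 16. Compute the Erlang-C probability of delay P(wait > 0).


a = lambda/mu = 0.5000
rho = a/c = 0.1250
Erlang-C formula applied:
C(c,a) = 0.0018

0.0018


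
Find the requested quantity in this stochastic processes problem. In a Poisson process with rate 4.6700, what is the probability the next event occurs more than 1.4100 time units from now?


P(X > t) = exp(-lambda * t)
= exp(-4.6700 * 1.4100)
= exp(-6.5847) = 0.0014

0.0014


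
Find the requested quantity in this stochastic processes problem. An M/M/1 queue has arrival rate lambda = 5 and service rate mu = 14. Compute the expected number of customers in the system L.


rho = 5/14 = 0.3571
L = rho/(1-rho)
= 0.3571/0.6429
= 0.5556

0.5556


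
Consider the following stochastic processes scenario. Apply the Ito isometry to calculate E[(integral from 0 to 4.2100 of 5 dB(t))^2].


By Ito isometry: E[(int f dB)^2] = int f^2 dt
= 5^2 * 4.2100
= 25 * 4.2100 = 105.2500

105.2500


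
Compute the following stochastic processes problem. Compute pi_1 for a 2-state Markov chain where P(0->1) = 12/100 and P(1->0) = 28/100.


Stationary distribution: pi_0 = p10/(p01+p10), pi_1 = p01/(p01+p10)
p01 = 0.1200, p10 = 0.2800
pi_1 = 0.3000

0.3000


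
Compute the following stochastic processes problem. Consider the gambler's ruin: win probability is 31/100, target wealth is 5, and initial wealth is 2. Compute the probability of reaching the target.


Gambler's ruin formula:
r = q/p = 0.6900/0.3100 = 2.2258
P(win) = (1 - r^i)/(1 - r^N)
= (1 - 2.2258^2)/(1 - 2.2258^5)
= 0.0737

0.0737


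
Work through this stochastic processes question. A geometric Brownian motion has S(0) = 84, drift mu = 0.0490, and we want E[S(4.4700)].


E[S(t)] = S(0) * exp(mu * t)
= 84 * exp(0.0490 * 4.4700)
= 84 * 1.2449
= 104.5690

104.5690


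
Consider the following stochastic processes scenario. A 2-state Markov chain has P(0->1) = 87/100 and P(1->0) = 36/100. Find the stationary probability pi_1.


Stationary distribution: pi_0 = p10/(p01+p10), pi_1 = p01/(p01+p10)
p01 = 0.8700, p10 = 0.3600
pi_1 = 0.7073

0.7073


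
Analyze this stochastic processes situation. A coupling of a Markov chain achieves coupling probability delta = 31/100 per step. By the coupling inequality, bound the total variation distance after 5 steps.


TV distance bound <= (1-delta)^n
= (1 - 0.3100)^5
= 0.6900^5
= 0.1564

0.1564


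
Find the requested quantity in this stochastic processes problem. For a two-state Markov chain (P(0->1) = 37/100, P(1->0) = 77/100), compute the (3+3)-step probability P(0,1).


P^6 = P^3 * P^3
Computing via matrix multiplication of the transition matrix.
Entry (0,1) of P^6 = 0.3246

0.3246


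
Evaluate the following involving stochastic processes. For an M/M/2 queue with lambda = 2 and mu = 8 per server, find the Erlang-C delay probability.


a = lambda/mu = 0.2500
rho = a/c = 0.1250
Erlang-C formula applied:
C(c,a) = 0.0278

0.0278


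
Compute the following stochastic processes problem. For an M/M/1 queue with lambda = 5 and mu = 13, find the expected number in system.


rho = 5/13 = 0.3846
L = rho/(1-rho)
= 0.3846/0.6154
= 0.6250

0.6250


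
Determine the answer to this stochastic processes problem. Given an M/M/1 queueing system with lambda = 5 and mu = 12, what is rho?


rho = lambda/mu
= 5/12
= 0.4167

0.4167


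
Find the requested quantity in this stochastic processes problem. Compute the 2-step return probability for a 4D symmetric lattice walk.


P(return in 2 steps) = P(reverse first step) = 1/(2d)
= 1/8
= 0.1250

0.1250


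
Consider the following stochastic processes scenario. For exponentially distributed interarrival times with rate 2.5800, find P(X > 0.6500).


P(X > t) = exp(-lambda * t)
= exp(-2.5800 * 0.6500)
= exp(-1.6770) = 0.1869

0.1869


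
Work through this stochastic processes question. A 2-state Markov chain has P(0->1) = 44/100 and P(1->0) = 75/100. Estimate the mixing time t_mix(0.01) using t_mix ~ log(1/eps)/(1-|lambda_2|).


lambda_2 = |1 - p01 - p10| = |1 - 0.4400 - 0.7500| = 0.1900
t_mix ~ log(1/eps)/(1 - |lambda_2|)
= log(100)/(1 - 0.1900) = 4.6052/0.8100
= 5.6854

5.6854


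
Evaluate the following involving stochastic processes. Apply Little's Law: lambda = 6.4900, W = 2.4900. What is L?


Little's Law: L = lambda * W
= 6.4900 * 2.4900
= 16.1601

16.1601


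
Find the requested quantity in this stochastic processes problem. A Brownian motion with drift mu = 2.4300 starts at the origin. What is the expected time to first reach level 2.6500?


Expected first passage time = a/mu
= 2.6500/2.4300
= 1.0905

1.0905


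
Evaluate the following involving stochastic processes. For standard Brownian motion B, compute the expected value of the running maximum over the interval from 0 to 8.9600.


E(max B(s)) = sqrt(2t/pi)
= sqrt(2*8.9600/pi)
= sqrt(5.7041)
= 2.3883

2.3883


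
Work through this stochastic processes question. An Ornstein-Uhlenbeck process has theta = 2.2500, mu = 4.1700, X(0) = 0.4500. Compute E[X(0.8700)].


E[X(t)] = mu + (X(0) - mu)*exp(-theta*t)
= 4.1700 + (0.4500 - 4.1700)*exp(-2.2500*0.8700)
= 4.1700 + -3.7200 * 0.1412
= 3.6447

3.6447


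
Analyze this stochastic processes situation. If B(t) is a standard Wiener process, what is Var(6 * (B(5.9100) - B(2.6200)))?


Var(alpha*(B(t)-B(s))) = alpha^2 * (t-s)
= 6^2 * (5.9100 - 2.6200)
= 36 * 3.2900
= 118.4400

118.4400


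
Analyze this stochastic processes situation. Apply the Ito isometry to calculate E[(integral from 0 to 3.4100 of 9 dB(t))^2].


By Ito isometry: E[(int f dB)^2] = int f^2 dt
= 9^2 * 3.4100
= 81 * 3.4100 = 276.2100

276.2100


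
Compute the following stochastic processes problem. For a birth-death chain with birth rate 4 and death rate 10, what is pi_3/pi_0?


For birth-death process, pi_n/pi_0 = (lambda/mu)^n
= (4/10)^3
= 0.0640

0.0640


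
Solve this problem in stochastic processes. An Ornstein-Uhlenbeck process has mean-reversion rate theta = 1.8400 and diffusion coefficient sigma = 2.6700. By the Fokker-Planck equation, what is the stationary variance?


Stationary variance = sigma^2 / (2*theta)
= 2.6700^2 / (2*1.8400)
= 7.1289 / 3.6800
= 1.9372

1.9372


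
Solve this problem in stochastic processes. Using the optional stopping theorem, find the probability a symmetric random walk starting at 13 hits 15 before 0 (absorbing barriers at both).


By optional stopping theorem: E(M at tau) = M(0) = 13
P(hit 15)*15 + P(hit 0)*0 = 13
P(hit 15) = (13 - 0)/(15 - 0) = 13/15 = 0.8667

0.8667


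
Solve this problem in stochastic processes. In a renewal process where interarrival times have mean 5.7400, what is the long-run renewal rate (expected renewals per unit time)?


Long-run renewal rate = 1/E(X)
= 1/5.7400
= 0.1742

0.1742


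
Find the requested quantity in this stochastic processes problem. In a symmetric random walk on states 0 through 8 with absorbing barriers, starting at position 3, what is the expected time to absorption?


For symmetric RW on 0,...,N with absorbing barriers, E(i) = i*(N-i)
E(3) = 3 * 5 = 15

15


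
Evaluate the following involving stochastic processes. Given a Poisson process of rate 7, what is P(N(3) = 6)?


P(N(t)=k) = (lambda*t)^k * exp(-lambda*t) / k!
lambda*t = 21
= 21^6 * exp(-21) / 6!
= 85766121 * 7.5826e-10 / 720
= 9.0323e-05

9.0323e-05


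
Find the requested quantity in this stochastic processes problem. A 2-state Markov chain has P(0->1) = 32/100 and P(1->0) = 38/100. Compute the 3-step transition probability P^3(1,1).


Computing P^3 by matrix multiplication.
P = [[0.6800, 0.3200], [0.3800, 0.6200]]
After raising P to the power 3:
P^3(1,1) = 0.4718

0.4718


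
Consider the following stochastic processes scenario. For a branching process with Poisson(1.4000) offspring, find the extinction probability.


Since mu = 1.4000 > 1, extinction prob q < 1.
Solve s = exp(mu*(s-1)) iteratively.
q = 0.4890

0.4890


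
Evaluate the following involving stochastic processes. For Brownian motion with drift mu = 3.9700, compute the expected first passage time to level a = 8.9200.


Expected first passage time = a/mu
= 8.9200/3.9700
= 2.2469

2.2469


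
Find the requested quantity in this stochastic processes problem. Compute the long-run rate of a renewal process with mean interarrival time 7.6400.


Long-run renewal rate = 1/E(X)
= 1/7.6400
= 0.1309

0.1309


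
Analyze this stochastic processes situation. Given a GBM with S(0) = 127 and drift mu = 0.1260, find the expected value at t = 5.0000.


E[S(t)] = S(0) * exp(mu * t)
= 127 * exp(0.1260 * 5.0000)
= 127 * 1.8776
= 238.4565

238.4565


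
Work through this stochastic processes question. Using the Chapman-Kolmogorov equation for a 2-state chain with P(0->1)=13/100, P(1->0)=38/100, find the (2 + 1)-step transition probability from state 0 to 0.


P^3 = P^2 * P^1
Computing via matrix multiplication of the transition matrix.
Entry (0,0) of P^3 = 0.7751

0.7751


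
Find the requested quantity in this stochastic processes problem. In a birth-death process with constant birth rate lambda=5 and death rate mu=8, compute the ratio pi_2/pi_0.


For birth-death process, pi_n/pi_0 = (lambda/mu)^n
= (5/8)^2
= 0.3906

0.3906


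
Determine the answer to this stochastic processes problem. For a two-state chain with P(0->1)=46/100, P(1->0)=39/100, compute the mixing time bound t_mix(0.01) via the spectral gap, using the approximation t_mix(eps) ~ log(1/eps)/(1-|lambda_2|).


lambda_2 = |1 - p01 - p10| = |1 - 0.4600 - 0.3900| = 0.1500
t_mix ~ log(1/eps)/(1 - |lambda_2|)
= log(100)/(1 - 0.1500) = 4.6052/0.8500
= 5.4178

5.4178


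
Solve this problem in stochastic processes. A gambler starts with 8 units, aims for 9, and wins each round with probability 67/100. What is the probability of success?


Gambler's ruin formula:
r = q/p = 0.3300/0.6700 = 0.4925
P(win) = (1 - r^i)/(1 - r^N)
= (1 - 0.4925^8)/(1 - 0.4925^9)
= 0.9982

0.9982


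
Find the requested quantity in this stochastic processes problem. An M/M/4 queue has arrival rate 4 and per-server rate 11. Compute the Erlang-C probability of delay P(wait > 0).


a = lambda/mu = 0.3636
rho = a/c = 0.0909
Erlang-C formula applied:
C(c,a) = 5.5708e-04

5.5708e-04


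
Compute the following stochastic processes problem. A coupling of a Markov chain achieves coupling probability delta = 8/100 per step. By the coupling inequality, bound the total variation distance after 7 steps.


TV distance bound <= (1-delta)^n
= (1 - 0.0800)^7
= 0.9200^7
= 0.5578

0.5578


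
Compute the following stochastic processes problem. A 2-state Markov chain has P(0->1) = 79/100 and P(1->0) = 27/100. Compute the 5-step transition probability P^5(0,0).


Computing P^5 by matrix multiplication.
P = [[0.2100, 0.7900], [0.2700, 0.7300]]
After raising P to the power 5:
P^5(0,0) = 0.2547

0.2547


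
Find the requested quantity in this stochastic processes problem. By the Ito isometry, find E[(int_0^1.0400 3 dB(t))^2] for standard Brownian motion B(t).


By Ito isometry: E[(int f dB)^2] = int f^2 dt
= 3^2 * 1.0400
= 9 * 1.0400 = 9.3600

9.3600


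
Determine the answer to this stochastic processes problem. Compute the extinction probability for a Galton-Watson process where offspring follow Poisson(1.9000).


Since mu = 1.9000 > 1, extinction prob q < 1.
Solve s = exp(mu*(s-1)) iteratively.
q = 0.2328

0.2328


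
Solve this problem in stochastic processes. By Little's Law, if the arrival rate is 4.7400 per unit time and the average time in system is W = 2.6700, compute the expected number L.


Little's Law: L = lambda * W
= 4.7400 * 2.6700
= 12.6558

12.6558


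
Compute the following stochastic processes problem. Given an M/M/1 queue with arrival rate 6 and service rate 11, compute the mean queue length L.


rho = 6/11 = 0.5455
L = rho/(1-rho)
= 0.5455/0.4545
= 1.2000

1.2000


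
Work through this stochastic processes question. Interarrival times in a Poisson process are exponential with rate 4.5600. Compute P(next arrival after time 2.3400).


P(X > t) = exp(-lambda * t)
= exp(-4.5600 * 2.3400)
= exp(-10.6704) = 2.3222e-05

2.3222e-05


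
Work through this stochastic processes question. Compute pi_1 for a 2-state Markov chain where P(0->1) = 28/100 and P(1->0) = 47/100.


Stationary distribution: pi_0 = p10/(p01+p10), pi_1 = p01/(p01+p10)
p01 = 0.2800, p10 = 0.4700
pi_1 = 0.3733

0.3733


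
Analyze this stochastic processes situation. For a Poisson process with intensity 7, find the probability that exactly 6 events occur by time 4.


P(N(t)=k) = (lambda*t)^k * exp(-lambda*t) / k!
lambda*t = 28
= 28^6 * exp(-28) / 6!
= 481890304 * 6.9144e-13 / 720
= 4.6278e-07

4.6278e-07


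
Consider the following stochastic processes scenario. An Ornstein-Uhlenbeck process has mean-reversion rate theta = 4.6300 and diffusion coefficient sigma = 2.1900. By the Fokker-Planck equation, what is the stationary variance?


Stationary variance = sigma^2 / (2*theta)
= 2.1900^2 / (2*4.6300)
= 4.7961 / 9.2600
= 0.5179

0.5179


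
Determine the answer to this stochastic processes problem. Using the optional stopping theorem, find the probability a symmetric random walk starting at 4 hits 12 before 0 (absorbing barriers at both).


By optional stopping theorem: E(M at tau) = M(0) = 4
P(hit 12)*12 + P(hit 0)*0 = 4
P(hit 12) = (4 - 0)/(12 - 0) = 1/3 = 0.3333

0.3333


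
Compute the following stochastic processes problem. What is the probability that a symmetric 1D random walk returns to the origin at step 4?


P(S(4) = 0) = C(4,2) / 4^2
= 6 / 16
= 0.3750

0.3750


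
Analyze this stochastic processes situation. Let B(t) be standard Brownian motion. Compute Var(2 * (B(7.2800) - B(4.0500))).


Var(alpha*(B(t)-B(s))) = alpha^2 * (t-s)
= 2^2 * (7.2800 - 4.0500)
= 4 * 3.2300
= 12.9200

12.9200


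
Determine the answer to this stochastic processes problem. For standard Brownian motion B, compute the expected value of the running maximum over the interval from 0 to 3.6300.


E(max B(s)) = sqrt(2t/pi)
= sqrt(2*3.6300/pi)
= sqrt(2.3109)
= 1.5202

1.5202


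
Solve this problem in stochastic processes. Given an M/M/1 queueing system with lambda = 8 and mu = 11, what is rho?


rho = lambda/mu
= 8/11
= 0.7273

0.7273


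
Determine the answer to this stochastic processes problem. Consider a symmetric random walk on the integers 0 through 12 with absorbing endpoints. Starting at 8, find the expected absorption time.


For symmetric RW on 0,...,N with absorbing barriers, E(i) = i*(N-i)
E(8) = 8 * 4 = 32

32


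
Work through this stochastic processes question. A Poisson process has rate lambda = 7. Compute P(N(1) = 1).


P(N(t)=k) = (lambda*t)^k * exp(-lambda*t) / k!
lambda*t = 7
= 7^1 * exp(-7) / 1!
= 7 * 9.1188e-04 / 1
= 0.0064

0.0064


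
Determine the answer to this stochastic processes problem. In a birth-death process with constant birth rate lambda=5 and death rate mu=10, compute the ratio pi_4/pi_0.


For birth-death process, pi_n/pi_0 = (lambda/mu)^n
= (5/10)^4
= 0.0625

0.0625


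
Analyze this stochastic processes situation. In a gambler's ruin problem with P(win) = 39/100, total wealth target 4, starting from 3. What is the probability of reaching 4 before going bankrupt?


Gambler's ruin formula:
r = q/p = 0.6100/0.3900 = 1.5641
P(win) = (1 - r^i)/(1 - r^N)
= (1 - 1.5641^3)/(1 - 1.5641^4)
= 0.5670

0.5670


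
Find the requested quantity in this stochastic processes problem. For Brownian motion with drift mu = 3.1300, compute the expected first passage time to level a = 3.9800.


Expected first passage time = a/mu
= 3.9800/3.1300
= 1.2716

1.2716


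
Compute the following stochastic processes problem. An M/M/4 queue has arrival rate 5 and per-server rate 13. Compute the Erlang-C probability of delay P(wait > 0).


a = lambda/mu = 0.3846
rho = a/c = 0.0962
Erlang-C formula applied:
C(c,a) = 6.8669e-04

6.8669e-04


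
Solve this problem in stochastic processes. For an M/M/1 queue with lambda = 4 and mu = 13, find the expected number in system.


rho = 4/13 = 0.3077
L = rho/(1-rho)
= 0.3077/0.6923
= 0.4444

0.4444


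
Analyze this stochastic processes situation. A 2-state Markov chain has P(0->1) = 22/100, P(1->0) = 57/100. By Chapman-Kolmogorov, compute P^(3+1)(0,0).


P^4 = P^3 * P^1
Computing via matrix multiplication of the transition matrix.
Entry (0,0) of P^4 = 0.7221

0.7221


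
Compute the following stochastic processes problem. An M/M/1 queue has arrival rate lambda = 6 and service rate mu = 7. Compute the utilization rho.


rho = lambda/mu
= 6/7
= 0.8571

0.8571


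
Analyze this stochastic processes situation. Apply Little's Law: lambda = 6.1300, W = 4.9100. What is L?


Little's Law: L = lambda * W
= 6.1300 * 4.9100
= 30.0983

30.0983


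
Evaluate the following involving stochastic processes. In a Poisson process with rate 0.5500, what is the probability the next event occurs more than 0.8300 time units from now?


P(X > t) = exp(-lambda * t)
= exp(-0.5500 * 0.8300)
= exp(-0.4565) = 0.6335

0.6335


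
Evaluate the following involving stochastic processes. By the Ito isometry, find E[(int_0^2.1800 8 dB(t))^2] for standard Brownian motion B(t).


By Ito isometry: E[(int f dB)^2] = int f^2 dt
= 8^2 * 2.1800
= 64 * 2.1800 = 139.5200

139.5200


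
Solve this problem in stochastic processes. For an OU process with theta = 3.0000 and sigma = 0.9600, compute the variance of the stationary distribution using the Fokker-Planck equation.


Stationary variance = sigma^2 / (2*theta)
= 0.9600^2 / (2*3.0000)
= 0.9216 / 6.0000
= 0.1536

0.1536


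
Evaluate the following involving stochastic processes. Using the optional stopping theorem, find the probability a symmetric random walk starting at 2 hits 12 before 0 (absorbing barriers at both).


By optional stopping theorem: E(M at tau) = M(0) = 2
P(hit 12)*12 + P(hit 0)*0 = 2
P(hit 12) = (2 - 0)/(12 - 0) = 1/6 = 0.1667

0.1667


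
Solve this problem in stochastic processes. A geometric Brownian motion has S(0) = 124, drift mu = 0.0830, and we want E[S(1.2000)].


E[S(t)] = S(0) * exp(mu * t)
= 124 * exp(0.0830 * 1.2000)
= 124 * 1.1047
= 136.9864

136.9864


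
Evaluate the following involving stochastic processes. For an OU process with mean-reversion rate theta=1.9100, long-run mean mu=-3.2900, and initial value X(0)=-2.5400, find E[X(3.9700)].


E[X(t)] = mu + (X(0) - mu)*exp(-theta*t)
= -3.2900 + (-2.5400 - -3.2900)*exp(-1.9100*3.9700)
= -3.2900 + 0.7500 * 5.0918e-04
= -3.2896

-3.2896


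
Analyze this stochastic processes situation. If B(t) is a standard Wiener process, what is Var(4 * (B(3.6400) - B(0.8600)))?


Var(alpha*(B(t)-B(s))) = alpha^2 * (t-s)
= 4^2 * (3.6400 - 0.8600)
= 16 * 2.7800
= 44.4800

44.4800


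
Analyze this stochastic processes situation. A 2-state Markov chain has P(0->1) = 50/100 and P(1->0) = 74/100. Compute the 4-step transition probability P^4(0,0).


Computing P^4 by matrix multiplication.
P = [[0.5000, 0.5000], [0.7400, 0.2600]]
After raising P to the power 4:
P^4(0,0) = 0.5981

0.5981


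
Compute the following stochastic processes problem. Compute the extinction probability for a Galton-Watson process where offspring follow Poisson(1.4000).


Since mu = 1.4000 > 1, extinction prob q < 1.
Solve s = exp(mu*(s-1)) iteratively.
q = 0.4890

0.4890


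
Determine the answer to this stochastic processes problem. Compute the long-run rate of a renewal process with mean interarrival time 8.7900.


Long-run renewal rate = 1/E(X)
= 1/8.7900
= 0.1138

0.1138


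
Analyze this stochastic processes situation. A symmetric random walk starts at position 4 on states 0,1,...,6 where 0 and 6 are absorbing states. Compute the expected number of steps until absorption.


For symmetric RW on 0,...,N with absorbing barriers, E(i) = i*(N-i)
E(4) = 4 * 2 = 8

8


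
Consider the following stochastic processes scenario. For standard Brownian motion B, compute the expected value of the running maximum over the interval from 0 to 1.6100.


E(max B(s)) = sqrt(2t/pi)
= sqrt(2*1.6100/pi)
= sqrt(1.0250)
= 1.0124

1.0124


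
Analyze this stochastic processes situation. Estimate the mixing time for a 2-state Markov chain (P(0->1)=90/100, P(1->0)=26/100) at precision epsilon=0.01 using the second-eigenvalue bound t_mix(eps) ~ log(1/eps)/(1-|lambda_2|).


lambda_2 = |1 - p01 - p10| = |1 - 0.9000 - 0.2600| = 0.1600
t_mix ~ log(1/eps)/(1 - |lambda_2|)
= log(100)/(1 - 0.1600) = 4.6052/0.8400
= 5.4823

5.4823


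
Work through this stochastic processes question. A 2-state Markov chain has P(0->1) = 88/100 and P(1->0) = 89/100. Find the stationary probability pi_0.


Stationary distribution: pi_0 = p10/(p01+p10), pi_1 = p01/(p01+p10)
p01 = 0.8800, p10 = 0.8900
pi_0 = 0.5028

0.5028


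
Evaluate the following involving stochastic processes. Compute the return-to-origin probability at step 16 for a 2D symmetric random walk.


P = C(16,8)^2 / 4^16
= 12870^2 / 4294967296
= 165636900 / 4294967296
= 0.0386

0.0386


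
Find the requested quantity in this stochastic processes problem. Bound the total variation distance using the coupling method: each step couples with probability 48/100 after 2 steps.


TV distance bound <= (1-delta)^n
= (1 - 0.4800)^2
= 0.5200^2
= 0.2704

0.2704


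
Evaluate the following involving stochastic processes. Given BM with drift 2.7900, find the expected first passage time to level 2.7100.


Expected first passage time = a/mu
= 2.7100/2.7900
= 0.9713

0.9713


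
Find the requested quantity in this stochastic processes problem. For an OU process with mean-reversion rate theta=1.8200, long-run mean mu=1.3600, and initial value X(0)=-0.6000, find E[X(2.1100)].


E[X(t)] = mu + (X(0) - mu)*exp(-theta*t)
= 1.3600 + (-0.6000 - 1.3600)*exp(-1.8200*2.1100)
= 1.3600 + -1.9600 * 0.0215
= 1.3179

1.3179


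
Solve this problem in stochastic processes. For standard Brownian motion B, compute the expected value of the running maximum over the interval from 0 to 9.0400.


E(max B(s)) = sqrt(2t/pi)
= sqrt(2*9.0400/pi)
= sqrt(5.7550)
= 2.3990

2.3990


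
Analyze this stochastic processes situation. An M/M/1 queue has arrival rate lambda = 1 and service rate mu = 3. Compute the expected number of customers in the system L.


rho = 1/3 = 0.3333
L = rho/(1-rho)
= 0.3333/0.6667
= 0.5000

0.5000


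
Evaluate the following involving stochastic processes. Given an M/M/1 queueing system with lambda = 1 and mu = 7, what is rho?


rho = lambda/mu
= 1/7
= 0.1429

0.1429


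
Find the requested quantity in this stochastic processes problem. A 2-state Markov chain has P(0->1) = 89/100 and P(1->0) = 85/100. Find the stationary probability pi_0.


Stationary distribution: pi_0 = p10/(p01+p10), pi_1 = p01/(p01+p10)
p01 = 0.8900, p10 = 0.8500
pi_0 = 0.4885

0.4885


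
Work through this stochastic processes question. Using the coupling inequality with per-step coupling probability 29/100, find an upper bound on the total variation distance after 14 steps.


TV distance bound <= (1-delta)^n
= (1 - 0.2900)^14
= 0.7100^14
= 0.0083

0.0083


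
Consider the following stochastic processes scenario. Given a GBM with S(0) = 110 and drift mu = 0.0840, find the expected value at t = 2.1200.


E[S(t)] = S(0) * exp(mu * t)
= 110 * exp(0.0840 * 2.1200)
= 110 * 1.1949
= 131.4413

131.4413


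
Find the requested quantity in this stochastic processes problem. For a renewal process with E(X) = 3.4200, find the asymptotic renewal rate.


Long-run renewal rate = 1/E(X)
= 1/3.4200
= 0.2924

0.2924


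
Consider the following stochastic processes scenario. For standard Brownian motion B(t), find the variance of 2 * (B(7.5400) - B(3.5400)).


Var(alpha*(B(t)-B(s))) = alpha^2 * (t-s)
= 2^2 * (7.5400 - 3.5400)
= 4 * 4.0000
= 16.0000

16.0000


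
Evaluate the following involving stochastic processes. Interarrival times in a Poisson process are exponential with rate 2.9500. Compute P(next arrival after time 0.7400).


P(X > t) = exp(-lambda * t)
= exp(-2.9500 * 0.7400)
= exp(-2.1830) = 0.1127

0.1127


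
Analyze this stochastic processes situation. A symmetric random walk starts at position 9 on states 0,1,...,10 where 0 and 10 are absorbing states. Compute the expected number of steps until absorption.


For symmetric RW on 0,...,N with absorbing barriers, E(i) = i*(N-i)
E(9) = 9 * 1 = 9

9


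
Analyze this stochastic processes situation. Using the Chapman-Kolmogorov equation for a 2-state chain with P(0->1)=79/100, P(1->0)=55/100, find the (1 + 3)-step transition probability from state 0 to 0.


P^4 = P^1 * P^3
Computing via matrix multiplication of the transition matrix.
Entry (0,0) of P^4 = 0.4183

0.4183


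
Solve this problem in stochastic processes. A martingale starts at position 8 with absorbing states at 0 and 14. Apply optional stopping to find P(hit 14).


By optional stopping theorem: E(M at tau) = M(0) = 8
P(hit 14)*14 + P(hit 0)*0 = 8
P(hit 14) = (8 - 0)/(14 - 0) = 4/7 = 0.5714

0.5714


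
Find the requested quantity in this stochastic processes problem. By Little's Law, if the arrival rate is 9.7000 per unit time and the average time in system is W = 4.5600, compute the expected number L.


Little's Law: L = lambda * W
= 9.7000 * 4.5600
= 44.2320

44.2320


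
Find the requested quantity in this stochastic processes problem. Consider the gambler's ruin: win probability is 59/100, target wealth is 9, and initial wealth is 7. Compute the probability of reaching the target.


Gambler's ruin formula:
r = q/p = 0.4100/0.5900 = 0.6949
P(win) = (1 - r^i)/(1 - r^N)
= (1 - 0.6949^7)/(1 - 0.6949^9)
= 0.9579

0.9579


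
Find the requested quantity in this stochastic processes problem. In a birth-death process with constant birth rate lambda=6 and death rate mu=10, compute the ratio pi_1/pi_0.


For birth-death process, pi_n/pi_0 = (lambda/mu)^n
= (6/10)^1
= 0.6000

0.6000


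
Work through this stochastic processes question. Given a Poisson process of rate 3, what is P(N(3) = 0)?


P(N(t)=k) = (lambda*t)^k * exp(-lambda*t) / k!
lambda*t = 9
= 9^0 * exp(-9) / 0!
= 1 * 1.2341e-04 / 1
= 1.2341e-04

1.2341e-04


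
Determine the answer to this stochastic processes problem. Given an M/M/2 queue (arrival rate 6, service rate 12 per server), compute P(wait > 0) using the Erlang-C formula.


a = lambda/mu = 0.5000
rho = a/c = 0.2500
Erlang-C formula applied:
C(c,a) = 0.1000

0.1000


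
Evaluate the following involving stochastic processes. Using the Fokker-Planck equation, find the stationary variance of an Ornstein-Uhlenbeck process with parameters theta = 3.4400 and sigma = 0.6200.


Stationary variance = sigma^2 / (2*theta)
= 0.6200^2 / (2*3.4400)
= 0.3844 / 6.8800
= 0.0559

0.0559


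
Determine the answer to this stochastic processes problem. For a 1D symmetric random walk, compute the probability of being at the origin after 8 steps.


P(S(8) = 0) = C(8,4) / 4^4
= 70 / 256
= 0.2734

0.2734
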